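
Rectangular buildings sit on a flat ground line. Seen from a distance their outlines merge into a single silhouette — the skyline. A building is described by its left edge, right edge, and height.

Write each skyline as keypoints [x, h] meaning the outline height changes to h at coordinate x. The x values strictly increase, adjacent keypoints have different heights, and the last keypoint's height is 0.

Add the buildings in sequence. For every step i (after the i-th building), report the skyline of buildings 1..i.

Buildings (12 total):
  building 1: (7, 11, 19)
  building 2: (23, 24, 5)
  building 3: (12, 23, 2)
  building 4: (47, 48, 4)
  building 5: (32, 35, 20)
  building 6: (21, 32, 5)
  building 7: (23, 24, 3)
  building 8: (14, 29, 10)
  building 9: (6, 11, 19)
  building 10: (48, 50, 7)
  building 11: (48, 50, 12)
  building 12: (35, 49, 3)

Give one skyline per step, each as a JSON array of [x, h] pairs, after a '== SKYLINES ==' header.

== SKYLINES ==
[[7,19],[11,0]]
[[7,19],[11,0],[23,5],[24,0]]
[[7,19],[11,0],[12,2],[23,5],[24,0]]
[[7,19],[11,0],[12,2],[23,5],[24,0],[47,4],[48,0]]
[[7,19],[11,0],[12,2],[23,5],[24,0],[32,20],[35,0],[47,4],[48,0]]
[[7,19],[11,0],[12,2],[21,5],[32,20],[35,0],[47,4],[48,0]]
[[7,19],[11,0],[12,2],[21,5],[32,20],[35,0],[47,4],[48,0]]
[[7,19],[11,0],[12,2],[14,10],[29,5],[32,20],[35,0],[47,4],[48,0]]
[[6,19],[11,0],[12,2],[14,10],[29,5],[32,20],[35,0],[47,4],[48,0]]
[[6,19],[11,0],[12,2],[14,10],[29,5],[32,20],[35,0],[47,4],[48,7],[50,0]]
[[6,19],[11,0],[12,2],[14,10],[29,5],[32,20],[35,0],[47,4],[48,12],[50,0]]
[[6,19],[11,0],[12,2],[14,10],[29,5],[32,20],[35,3],[47,4],[48,12],[50,0]]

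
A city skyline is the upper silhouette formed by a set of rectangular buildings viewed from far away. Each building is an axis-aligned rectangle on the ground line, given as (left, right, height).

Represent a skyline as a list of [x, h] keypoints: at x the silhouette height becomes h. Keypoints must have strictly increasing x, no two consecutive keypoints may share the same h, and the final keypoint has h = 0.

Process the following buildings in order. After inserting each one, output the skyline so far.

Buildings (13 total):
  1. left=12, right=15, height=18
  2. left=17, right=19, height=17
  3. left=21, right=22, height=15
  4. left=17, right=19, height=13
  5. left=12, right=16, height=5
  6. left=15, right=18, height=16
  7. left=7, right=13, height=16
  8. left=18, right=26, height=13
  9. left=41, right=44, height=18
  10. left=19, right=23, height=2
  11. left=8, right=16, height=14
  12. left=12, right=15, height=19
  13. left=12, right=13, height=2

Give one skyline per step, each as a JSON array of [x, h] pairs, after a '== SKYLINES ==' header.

== SKYLINES ==
[[12,18],[15,0]]
[[12,18],[15,0],[17,17],[19,0]]
[[12,18],[15,0],[17,17],[19,0],[21,15],[22,0]]
[[12,18],[15,0],[17,17],[19,0],[21,15],[22,0]]
[[12,18],[15,5],[16,0],[17,17],[19,0],[21,15],[22,0]]
[[12,18],[15,16],[17,17],[19,0],[21,15],[22,0]]
[[7,16],[12,18],[15,16],[17,17],[19,0],[21,15],[22,0]]
[[7,16],[12,18],[15,16],[17,17],[19,13],[21,15],[22,13],[26,0]]
[[7,16],[12,18],[15,16],[17,17],[19,13],[21,15],[22,13],[26,0],[41,18],[44,0]]
[[7,16],[12,18],[15,16],[17,17],[19,13],[21,15],[22,13],[26,0],[41,18],[44,0]]
[[7,16],[12,18],[15,16],[17,17],[19,13],[21,15],[22,13],[26,0],[41,18],[44,0]]
[[7,16],[12,19],[15,16],[17,17],[19,13],[21,15],[22,13],[26,0],[41,18],[44,0]]
[[7,16],[12,19],[15,16],[17,17],[19,13],[21,15],[22,13],[26,0],[41,18],[44,0]]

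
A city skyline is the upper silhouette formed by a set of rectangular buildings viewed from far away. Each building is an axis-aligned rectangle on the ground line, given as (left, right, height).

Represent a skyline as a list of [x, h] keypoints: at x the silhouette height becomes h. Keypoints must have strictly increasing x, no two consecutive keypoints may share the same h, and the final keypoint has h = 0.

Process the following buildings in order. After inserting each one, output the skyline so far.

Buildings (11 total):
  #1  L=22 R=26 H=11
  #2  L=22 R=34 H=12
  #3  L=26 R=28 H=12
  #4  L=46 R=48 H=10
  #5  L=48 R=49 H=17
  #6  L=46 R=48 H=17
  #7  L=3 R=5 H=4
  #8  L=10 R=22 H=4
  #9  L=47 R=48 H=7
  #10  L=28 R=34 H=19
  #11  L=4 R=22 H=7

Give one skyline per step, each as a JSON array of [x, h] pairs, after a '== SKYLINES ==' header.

== SKYLINES ==
[[22,11],[26,0]]
[[22,12],[34,0]]
[[22,12],[34,0]]
[[22,12],[34,0],[46,10],[48,0]]
[[22,12],[34,0],[46,10],[48,17],[49,0]]
[[22,12],[34,0],[46,17],[49,0]]
[[3,4],[5,0],[22,12],[34,0],[46,17],[49,0]]
[[3,4],[5,0],[10,4],[22,12],[34,0],[46,17],[49,0]]
[[3,4],[5,0],[10,4],[22,12],[34,0],[46,17],[49,0]]
[[3,4],[5,0],[10,4],[22,12],[28,19],[34,0],[46,17],[49,0]]
[[3,4],[4,7],[22,12],[28,19],[34,0],[46,17],[49,0]]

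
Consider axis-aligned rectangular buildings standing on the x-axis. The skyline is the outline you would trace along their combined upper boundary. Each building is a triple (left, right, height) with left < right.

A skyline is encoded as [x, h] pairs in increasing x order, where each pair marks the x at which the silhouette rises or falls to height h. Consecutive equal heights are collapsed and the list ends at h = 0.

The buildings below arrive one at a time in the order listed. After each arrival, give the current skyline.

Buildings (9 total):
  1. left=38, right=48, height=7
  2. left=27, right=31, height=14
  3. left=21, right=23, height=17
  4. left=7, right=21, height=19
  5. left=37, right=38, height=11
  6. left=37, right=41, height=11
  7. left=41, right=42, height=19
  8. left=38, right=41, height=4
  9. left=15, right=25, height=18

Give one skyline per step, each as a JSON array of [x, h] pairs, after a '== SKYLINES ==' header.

== SKYLINES ==
[[38,7],[48,0]]
[[27,14],[31,0],[38,7],[48,0]]
[[21,17],[23,0],[27,14],[31,0],[38,7],[48,0]]
[[7,19],[21,17],[23,0],[27,14],[31,0],[38,7],[48,0]]
[[7,19],[21,17],[23,0],[27,14],[31,0],[37,11],[38,7],[48,0]]
[[7,19],[21,17],[23,0],[27,14],[31,0],[37,11],[41,7],[48,0]]
[[7,19],[21,17],[23,0],[27,14],[31,0],[37,11],[41,19],[42,7],[48,0]]
[[7,19],[21,17],[23,0],[27,14],[31,0],[37,11],[41,19],[42,7],[48,0]]
[[7,19],[21,18],[25,0],[27,14],[31,0],[37,11],[41,19],[42,7],[48,0]]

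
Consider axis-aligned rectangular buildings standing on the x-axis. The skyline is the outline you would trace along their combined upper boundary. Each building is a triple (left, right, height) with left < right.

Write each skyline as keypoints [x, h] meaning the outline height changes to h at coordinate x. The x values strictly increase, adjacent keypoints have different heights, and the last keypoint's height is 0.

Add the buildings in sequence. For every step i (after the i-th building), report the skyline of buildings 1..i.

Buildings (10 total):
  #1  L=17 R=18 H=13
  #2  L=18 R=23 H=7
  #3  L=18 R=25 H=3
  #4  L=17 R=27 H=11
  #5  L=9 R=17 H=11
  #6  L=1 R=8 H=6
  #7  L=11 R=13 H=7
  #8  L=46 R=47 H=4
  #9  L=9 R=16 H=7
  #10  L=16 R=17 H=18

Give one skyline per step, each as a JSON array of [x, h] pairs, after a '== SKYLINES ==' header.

== SKYLINES ==
[[17,13],[18,0]]
[[17,13],[18,7],[23,0]]
[[17,13],[18,7],[23,3],[25,0]]
[[17,13],[18,11],[27,0]]
[[9,11],[17,13],[18,11],[27,0]]
[[1,6],[8,0],[9,11],[17,13],[18,11],[27,0]]
[[1,6],[8,0],[9,11],[17,13],[18,11],[27,0]]
[[1,6],[8,0],[9,11],[17,13],[18,11],[27,0],[46,4],[47,0]]
[[1,6],[8,0],[9,11],[17,13],[18,11],[27,0],[46,4],[47,0]]
[[1,6],[8,0],[9,11],[16,18],[17,13],[18,11],[27,0],[46,4],[47,0]]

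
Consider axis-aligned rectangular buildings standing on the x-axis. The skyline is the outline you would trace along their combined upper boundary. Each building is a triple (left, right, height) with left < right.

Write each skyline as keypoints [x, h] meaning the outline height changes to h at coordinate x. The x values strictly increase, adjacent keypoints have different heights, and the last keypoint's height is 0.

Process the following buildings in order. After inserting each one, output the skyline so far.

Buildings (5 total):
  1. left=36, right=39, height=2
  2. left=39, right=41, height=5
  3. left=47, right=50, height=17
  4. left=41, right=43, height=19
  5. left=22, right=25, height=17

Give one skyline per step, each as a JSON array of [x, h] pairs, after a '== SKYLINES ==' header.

== SKYLINES ==
[[36,2],[39,0]]
[[36,2],[39,5],[41,0]]
[[36,2],[39,5],[41,0],[47,17],[50,0]]
[[36,2],[39,5],[41,19],[43,0],[47,17],[50,0]]
[[22,17],[25,0],[36,2],[39,5],[41,19],[43,0],[47,17],[50,0]]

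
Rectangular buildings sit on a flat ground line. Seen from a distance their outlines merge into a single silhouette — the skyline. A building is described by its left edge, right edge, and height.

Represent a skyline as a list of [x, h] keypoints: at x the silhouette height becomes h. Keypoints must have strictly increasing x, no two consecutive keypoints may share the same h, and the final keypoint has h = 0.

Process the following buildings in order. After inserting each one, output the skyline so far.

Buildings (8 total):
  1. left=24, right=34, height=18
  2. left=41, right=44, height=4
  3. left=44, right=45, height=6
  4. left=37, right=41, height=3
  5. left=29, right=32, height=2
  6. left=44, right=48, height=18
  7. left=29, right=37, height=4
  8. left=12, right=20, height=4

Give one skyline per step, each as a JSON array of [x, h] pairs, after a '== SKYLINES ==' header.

== SKYLINES ==
[[24,18],[34,0]]
[[24,18],[34,0],[41,4],[44,0]]
[[24,18],[34,0],[41,4],[44,6],[45,0]]
[[24,18],[34,0],[37,3],[41,4],[44,6],[45,0]]
[[24,18],[34,0],[37,3],[41,4],[44,6],[45,0]]
[[24,18],[34,0],[37,3],[41,4],[44,18],[48,0]]
[[24,18],[34,4],[37,3],[41,4],[44,18],[48,0]]
[[12,4],[20,0],[24,18],[34,4],[37,3],[41,4],[44,18],[48,0]]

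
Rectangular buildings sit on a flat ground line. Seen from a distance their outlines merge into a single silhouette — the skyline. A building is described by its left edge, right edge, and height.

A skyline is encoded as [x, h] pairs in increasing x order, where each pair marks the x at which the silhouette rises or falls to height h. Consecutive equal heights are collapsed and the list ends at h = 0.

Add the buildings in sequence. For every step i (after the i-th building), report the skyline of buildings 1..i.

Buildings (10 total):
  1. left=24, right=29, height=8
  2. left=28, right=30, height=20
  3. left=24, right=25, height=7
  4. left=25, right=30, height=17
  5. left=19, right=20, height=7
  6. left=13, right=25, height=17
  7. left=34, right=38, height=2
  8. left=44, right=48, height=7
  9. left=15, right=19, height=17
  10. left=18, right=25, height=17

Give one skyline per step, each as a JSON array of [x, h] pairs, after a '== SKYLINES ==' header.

== SKYLINES ==
[[24,8],[29,0]]
[[24,8],[28,20],[30,0]]
[[24,8],[28,20],[30,0]]
[[24,8],[25,17],[28,20],[30,0]]
[[19,7],[20,0],[24,8],[25,17],[28,20],[30,0]]
[[13,17],[28,20],[30,0]]
[[13,17],[28,20],[30,0],[34,2],[38,0]]
[[13,17],[28,20],[30,0],[34,2],[38,0],[44,7],[48,0]]
[[13,17],[28,20],[30,0],[34,2],[38,0],[44,7],[48,0]]
[[13,17],[28,20],[30,0],[34,2],[38,0],[44,7],[48,0]]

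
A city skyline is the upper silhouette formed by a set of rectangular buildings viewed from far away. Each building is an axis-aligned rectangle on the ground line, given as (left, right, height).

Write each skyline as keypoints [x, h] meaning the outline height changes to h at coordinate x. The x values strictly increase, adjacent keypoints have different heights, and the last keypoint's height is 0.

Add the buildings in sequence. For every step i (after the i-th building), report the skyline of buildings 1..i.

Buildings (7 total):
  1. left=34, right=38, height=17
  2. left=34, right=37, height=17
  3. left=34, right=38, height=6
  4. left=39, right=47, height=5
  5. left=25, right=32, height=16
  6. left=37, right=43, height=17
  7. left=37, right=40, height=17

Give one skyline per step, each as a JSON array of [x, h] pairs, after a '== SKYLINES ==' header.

== SKYLINES ==
[[34,17],[38,0]]
[[34,17],[38,0]]
[[34,17],[38,0]]
[[34,17],[38,0],[39,5],[47,0]]
[[25,16],[32,0],[34,17],[38,0],[39,5],[47,0]]
[[25,16],[32,0],[34,17],[43,5],[47,0]]
[[25,16],[32,0],[34,17],[43,5],[47,0]]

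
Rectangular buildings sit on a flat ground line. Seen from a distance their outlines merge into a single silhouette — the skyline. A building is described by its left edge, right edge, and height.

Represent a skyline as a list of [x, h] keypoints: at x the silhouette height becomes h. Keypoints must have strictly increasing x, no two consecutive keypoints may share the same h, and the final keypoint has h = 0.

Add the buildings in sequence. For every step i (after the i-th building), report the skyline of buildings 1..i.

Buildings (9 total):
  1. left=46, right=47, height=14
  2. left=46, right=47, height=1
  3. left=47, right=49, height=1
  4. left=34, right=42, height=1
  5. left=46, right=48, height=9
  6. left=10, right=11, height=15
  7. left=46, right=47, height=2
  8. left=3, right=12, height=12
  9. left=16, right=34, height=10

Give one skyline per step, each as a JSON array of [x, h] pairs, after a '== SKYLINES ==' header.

== SKYLINES ==
[[46,14],[47,0]]
[[46,14],[47,0]]
[[46,14],[47,1],[49,0]]
[[34,1],[42,0],[46,14],[47,1],[49,0]]
[[34,1],[42,0],[46,14],[47,9],[48,1],[49,0]]
[[10,15],[11,0],[34,1],[42,0],[46,14],[47,9],[48,1],[49,0]]
[[10,15],[11,0],[34,1],[42,0],[46,14],[47,9],[48,1],[49,0]]
[[3,12],[10,15],[11,12],[12,0],[34,1],[42,0],[46,14],[47,9],[48,1],[49,0]]
[[3,12],[10,15],[11,12],[12,0],[16,10],[34,1],[42,0],[46,14],[47,9],[48,1],[49,0]]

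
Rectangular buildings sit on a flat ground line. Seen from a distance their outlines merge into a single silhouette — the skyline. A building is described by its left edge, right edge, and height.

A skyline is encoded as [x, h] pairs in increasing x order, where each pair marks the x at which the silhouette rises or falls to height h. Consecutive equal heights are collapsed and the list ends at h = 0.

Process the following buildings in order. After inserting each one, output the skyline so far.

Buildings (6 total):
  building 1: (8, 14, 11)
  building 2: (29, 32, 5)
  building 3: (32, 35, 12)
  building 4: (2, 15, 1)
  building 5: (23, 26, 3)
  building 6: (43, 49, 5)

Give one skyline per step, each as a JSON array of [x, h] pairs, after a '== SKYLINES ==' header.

== SKYLINES ==
[[8,11],[14,0]]
[[8,11],[14,0],[29,5],[32,0]]
[[8,11],[14,0],[29,5],[32,12],[35,0]]
[[2,1],[8,11],[14,1],[15,0],[29,5],[32,12],[35,0]]
[[2,1],[8,11],[14,1],[15,0],[23,3],[26,0],[29,5],[32,12],[35,0]]
[[2,1],[8,11],[14,1],[15,0],[23,3],[26,0],[29,5],[32,12],[35,0],[43,5],[49,0]]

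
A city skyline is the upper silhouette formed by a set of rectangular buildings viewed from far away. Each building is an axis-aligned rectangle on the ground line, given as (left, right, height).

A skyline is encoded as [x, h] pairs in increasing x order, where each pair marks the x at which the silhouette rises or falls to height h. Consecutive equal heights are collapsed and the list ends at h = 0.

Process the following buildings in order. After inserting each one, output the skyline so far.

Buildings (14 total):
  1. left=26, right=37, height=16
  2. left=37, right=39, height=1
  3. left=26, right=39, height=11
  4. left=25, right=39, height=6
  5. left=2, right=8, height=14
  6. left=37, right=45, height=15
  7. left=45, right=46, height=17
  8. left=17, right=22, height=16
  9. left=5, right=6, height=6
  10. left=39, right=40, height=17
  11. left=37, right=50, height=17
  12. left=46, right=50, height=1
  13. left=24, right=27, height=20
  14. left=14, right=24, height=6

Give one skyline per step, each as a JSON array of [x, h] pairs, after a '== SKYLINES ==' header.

== SKYLINES ==
[[26,16],[37,0]]
[[26,16],[37,1],[39,0]]
[[26,16],[37,11],[39,0]]
[[25,6],[26,16],[37,11],[39,0]]
[[2,14],[8,0],[25,6],[26,16],[37,11],[39,0]]
[[2,14],[8,0],[25,6],[26,16],[37,15],[45,0]]
[[2,14],[8,0],[25,6],[26,16],[37,15],[45,17],[46,0]]
[[2,14],[8,0],[17,16],[22,0],[25,6],[26,16],[37,15],[45,17],[46,0]]
[[2,14],[8,0],[17,16],[22,0],[25,6],[26,16],[37,15],[45,17],[46,0]]
[[2,14],[8,0],[17,16],[22,0],[25,6],[26,16],[37,15],[39,17],[40,15],[45,17],[46,0]]
[[2,14],[8,0],[17,16],[22,0],[25,6],[26,16],[37,17],[50,0]]
[[2,14],[8,0],[17,16],[22,0],[25,6],[26,16],[37,17],[50,0]]
[[2,14],[8,0],[17,16],[22,0],[24,20],[27,16],[37,17],[50,0]]
[[2,14],[8,0],[14,6],[17,16],[22,6],[24,20],[27,16],[37,17],[50,0]]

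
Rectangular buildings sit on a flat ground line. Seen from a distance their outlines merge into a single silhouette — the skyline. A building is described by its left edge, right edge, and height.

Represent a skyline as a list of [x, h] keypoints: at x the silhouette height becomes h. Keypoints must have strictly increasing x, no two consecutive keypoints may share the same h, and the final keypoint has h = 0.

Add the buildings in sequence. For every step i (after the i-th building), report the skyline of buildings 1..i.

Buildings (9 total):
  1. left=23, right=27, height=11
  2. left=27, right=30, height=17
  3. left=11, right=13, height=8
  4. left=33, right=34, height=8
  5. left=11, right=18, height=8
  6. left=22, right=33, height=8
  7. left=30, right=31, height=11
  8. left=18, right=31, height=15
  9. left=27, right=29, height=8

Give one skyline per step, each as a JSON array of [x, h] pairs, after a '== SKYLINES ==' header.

== SKYLINES ==
[[23,11],[27,0]]
[[23,11],[27,17],[30,0]]
[[11,8],[13,0],[23,11],[27,17],[30,0]]
[[11,8],[13,0],[23,11],[27,17],[30,0],[33,8],[34,0]]
[[11,8],[18,0],[23,11],[27,17],[30,0],[33,8],[34,0]]
[[11,8],[18,0],[22,8],[23,11],[27,17],[30,8],[34,0]]
[[11,8],[18,0],[22,8],[23,11],[27,17],[30,11],[31,8],[34,0]]
[[11,8],[18,15],[27,17],[30,15],[31,8],[34,0]]
[[11,8],[18,15],[27,17],[30,15],[31,8],[34,0]]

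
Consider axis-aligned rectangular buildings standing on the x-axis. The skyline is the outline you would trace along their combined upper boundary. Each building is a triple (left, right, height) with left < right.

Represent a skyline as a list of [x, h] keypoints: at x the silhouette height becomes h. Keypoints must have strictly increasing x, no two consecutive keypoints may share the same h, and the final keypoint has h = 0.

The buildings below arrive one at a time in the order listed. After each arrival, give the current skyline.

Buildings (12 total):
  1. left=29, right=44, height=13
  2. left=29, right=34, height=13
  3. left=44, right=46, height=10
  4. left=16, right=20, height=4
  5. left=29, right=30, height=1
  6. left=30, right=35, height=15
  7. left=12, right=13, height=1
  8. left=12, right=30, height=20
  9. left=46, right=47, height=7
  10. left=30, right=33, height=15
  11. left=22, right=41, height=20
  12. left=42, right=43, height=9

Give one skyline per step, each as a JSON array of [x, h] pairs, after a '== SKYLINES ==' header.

== SKYLINES ==
[[29,13],[44,0]]
[[29,13],[44,0]]
[[29,13],[44,10],[46,0]]
[[16,4],[20,0],[29,13],[44,10],[46,0]]
[[16,4],[20,0],[29,13],[44,10],[46,0]]
[[16,4],[20,0],[29,13],[30,15],[35,13],[44,10],[46,0]]
[[12,1],[13,0],[16,4],[20,0],[29,13],[30,15],[35,13],[44,10],[46,0]]
[[12,20],[30,15],[35,13],[44,10],[46,0]]
[[12,20],[30,15],[35,13],[44,10],[46,7],[47,0]]
[[12,20],[30,15],[35,13],[44,10],[46,7],[47,0]]
[[12,20],[41,13],[44,10],[46,7],[47,0]]
[[12,20],[41,13],[44,10],[46,7],[47,0]]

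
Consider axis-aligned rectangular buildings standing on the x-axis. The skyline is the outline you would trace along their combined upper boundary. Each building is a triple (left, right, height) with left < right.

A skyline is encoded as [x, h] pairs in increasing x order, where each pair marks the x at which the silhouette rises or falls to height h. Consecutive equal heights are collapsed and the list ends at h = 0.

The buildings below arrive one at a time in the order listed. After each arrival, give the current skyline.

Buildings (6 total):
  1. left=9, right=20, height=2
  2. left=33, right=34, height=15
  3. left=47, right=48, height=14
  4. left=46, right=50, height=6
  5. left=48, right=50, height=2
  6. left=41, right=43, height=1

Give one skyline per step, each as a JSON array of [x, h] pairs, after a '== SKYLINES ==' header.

== SKYLINES ==
[[9,2],[20,0]]
[[9,2],[20,0],[33,15],[34,0]]
[[9,2],[20,0],[33,15],[34,0],[47,14],[48,0]]
[[9,2],[20,0],[33,15],[34,0],[46,6],[47,14],[48,6],[50,0]]
[[9,2],[20,0],[33,15],[34,0],[46,6],[47,14],[48,6],[50,0]]
[[9,2],[20,0],[33,15],[34,0],[41,1],[43,0],[46,6],[47,14],[48,6],[50,0]]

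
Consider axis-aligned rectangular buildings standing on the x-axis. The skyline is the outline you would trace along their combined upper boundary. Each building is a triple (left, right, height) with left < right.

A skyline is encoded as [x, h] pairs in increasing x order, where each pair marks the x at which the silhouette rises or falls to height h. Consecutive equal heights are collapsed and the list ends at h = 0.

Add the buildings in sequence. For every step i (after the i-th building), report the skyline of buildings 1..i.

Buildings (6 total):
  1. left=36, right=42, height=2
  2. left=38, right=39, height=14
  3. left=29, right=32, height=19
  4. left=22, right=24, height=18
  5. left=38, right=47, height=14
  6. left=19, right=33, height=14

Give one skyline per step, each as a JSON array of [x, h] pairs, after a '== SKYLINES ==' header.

== SKYLINES ==
[[36,2],[42,0]]
[[36,2],[38,14],[39,2],[42,0]]
[[29,19],[32,0],[36,2],[38,14],[39,2],[42,0]]
[[22,18],[24,0],[29,19],[32,0],[36,2],[38,14],[39,2],[42,0]]
[[22,18],[24,0],[29,19],[32,0],[36,2],[38,14],[47,0]]
[[19,14],[22,18],[24,14],[29,19],[32,14],[33,0],[36,2],[38,14],[47,0]]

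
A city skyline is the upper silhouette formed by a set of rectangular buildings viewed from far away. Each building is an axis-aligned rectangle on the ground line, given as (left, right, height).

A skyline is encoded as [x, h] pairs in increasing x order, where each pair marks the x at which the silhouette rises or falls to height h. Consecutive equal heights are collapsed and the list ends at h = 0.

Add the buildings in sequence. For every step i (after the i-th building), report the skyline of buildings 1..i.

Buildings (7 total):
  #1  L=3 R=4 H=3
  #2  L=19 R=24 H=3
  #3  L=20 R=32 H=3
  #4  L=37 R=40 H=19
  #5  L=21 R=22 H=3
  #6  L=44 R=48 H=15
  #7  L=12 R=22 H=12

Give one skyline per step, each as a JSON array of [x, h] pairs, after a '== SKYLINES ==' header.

== SKYLINES ==
[[3,3],[4,0]]
[[3,3],[4,0],[19,3],[24,0]]
[[3,3],[4,0],[19,3],[32,0]]
[[3,3],[4,0],[19,3],[32,0],[37,19],[40,0]]
[[3,3],[4,0],[19,3],[32,0],[37,19],[40,0]]
[[3,3],[4,0],[19,3],[32,0],[37,19],[40,0],[44,15],[48,0]]
[[3,3],[4,0],[12,12],[22,3],[32,0],[37,19],[40,0],[44,15],[48,0]]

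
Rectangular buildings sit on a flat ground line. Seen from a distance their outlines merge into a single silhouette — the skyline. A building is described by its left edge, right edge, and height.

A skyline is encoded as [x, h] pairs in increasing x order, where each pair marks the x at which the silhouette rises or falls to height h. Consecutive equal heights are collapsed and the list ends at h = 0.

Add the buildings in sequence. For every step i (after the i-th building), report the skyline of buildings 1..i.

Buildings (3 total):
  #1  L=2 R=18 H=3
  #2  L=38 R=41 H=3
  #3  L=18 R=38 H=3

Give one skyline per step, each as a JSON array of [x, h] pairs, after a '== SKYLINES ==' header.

== SKYLINES ==
[[2,3],[18,0]]
[[2,3],[18,0],[38,3],[41,0]]
[[2,3],[41,0]]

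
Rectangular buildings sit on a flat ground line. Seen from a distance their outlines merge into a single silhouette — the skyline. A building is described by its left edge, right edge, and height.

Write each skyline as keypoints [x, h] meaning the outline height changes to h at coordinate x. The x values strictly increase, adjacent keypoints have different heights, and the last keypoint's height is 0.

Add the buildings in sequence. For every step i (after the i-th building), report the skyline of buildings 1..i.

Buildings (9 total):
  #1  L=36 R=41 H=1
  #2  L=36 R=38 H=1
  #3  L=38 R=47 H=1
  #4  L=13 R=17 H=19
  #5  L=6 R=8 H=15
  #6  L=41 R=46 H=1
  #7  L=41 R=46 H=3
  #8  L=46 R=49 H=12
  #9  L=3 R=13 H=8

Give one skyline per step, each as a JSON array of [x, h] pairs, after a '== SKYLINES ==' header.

== SKYLINES ==
[[36,1],[41,0]]
[[36,1],[41,0]]
[[36,1],[47,0]]
[[13,19],[17,0],[36,1],[47,0]]
[[6,15],[8,0],[13,19],[17,0],[36,1],[47,0]]
[[6,15],[8,0],[13,19],[17,0],[36,1],[47,0]]
[[6,15],[8,0],[13,19],[17,0],[36,1],[41,3],[46,1],[47,0]]
[[6,15],[8,0],[13,19],[17,0],[36,1],[41,3],[46,12],[49,0]]
[[3,8],[6,15],[8,8],[13,19],[17,0],[36,1],[41,3],[46,12],[49,0]]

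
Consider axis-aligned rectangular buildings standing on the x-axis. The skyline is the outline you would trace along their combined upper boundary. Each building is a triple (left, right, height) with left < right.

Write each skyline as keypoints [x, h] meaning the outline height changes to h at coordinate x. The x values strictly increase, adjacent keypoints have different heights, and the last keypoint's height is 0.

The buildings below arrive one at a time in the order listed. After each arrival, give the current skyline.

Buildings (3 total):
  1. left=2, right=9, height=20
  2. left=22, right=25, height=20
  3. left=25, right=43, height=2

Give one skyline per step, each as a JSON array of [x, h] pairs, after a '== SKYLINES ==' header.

== SKYLINES ==
[[2,20],[9,0]]
[[2,20],[9,0],[22,20],[25,0]]
[[2,20],[9,0],[22,20],[25,2],[43,0]]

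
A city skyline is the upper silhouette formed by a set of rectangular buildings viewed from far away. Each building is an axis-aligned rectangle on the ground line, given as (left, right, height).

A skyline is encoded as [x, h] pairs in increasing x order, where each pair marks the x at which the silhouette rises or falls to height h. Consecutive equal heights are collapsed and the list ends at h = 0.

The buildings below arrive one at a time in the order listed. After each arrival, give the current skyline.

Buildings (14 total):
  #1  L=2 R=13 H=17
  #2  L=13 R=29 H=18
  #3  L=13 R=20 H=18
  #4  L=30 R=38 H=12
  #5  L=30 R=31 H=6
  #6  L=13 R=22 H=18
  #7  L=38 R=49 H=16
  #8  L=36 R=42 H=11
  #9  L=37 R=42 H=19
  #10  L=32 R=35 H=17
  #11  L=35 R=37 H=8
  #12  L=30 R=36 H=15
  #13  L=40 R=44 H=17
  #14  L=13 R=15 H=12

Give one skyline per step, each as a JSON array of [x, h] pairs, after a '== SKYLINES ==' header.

== SKYLINES ==
[[2,17],[13,0]]
[[2,17],[13,18],[29,0]]
[[2,17],[13,18],[29,0]]
[[2,17],[13,18],[29,0],[30,12],[38,0]]
[[2,17],[13,18],[29,0],[30,12],[38,0]]
[[2,17],[13,18],[29,0],[30,12],[38,0]]
[[2,17],[13,18],[29,0],[30,12],[38,16],[49,0]]
[[2,17],[13,18],[29,0],[30,12],[38,16],[49,0]]
[[2,17],[13,18],[29,0],[30,12],[37,19],[42,16],[49,0]]
[[2,17],[13,18],[29,0],[30,12],[32,17],[35,12],[37,19],[42,16],[49,0]]
[[2,17],[13,18],[29,0],[30,12],[32,17],[35,12],[37,19],[42,16],[49,0]]
[[2,17],[13,18],[29,0],[30,15],[32,17],[35,15],[36,12],[37,19],[42,16],[49,0]]
[[2,17],[13,18],[29,0],[30,15],[32,17],[35,15],[36,12],[37,19],[42,17],[44,16],[49,0]]
[[2,17],[13,18],[29,0],[30,15],[32,17],[35,15],[36,12],[37,19],[42,17],[44,16],[49,0]]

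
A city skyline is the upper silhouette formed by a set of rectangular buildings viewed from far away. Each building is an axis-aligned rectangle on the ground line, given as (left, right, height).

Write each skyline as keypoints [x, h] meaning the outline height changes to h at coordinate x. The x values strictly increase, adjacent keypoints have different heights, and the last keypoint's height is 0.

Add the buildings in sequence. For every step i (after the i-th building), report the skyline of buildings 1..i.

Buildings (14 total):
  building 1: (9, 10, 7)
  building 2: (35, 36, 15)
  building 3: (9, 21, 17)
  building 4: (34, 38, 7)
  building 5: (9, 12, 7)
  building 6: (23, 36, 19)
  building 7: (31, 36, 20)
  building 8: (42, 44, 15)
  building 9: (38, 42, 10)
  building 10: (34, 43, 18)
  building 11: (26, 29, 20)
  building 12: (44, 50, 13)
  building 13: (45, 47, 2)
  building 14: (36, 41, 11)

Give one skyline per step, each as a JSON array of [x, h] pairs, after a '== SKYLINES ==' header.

== SKYLINES ==
[[9,7],[10,0]]
[[9,7],[10,0],[35,15],[36,0]]
[[9,17],[21,0],[35,15],[36,0]]
[[9,17],[21,0],[34,7],[35,15],[36,7],[38,0]]
[[9,17],[21,0],[34,7],[35,15],[36,7],[38,0]]
[[9,17],[21,0],[23,19],[36,7],[38,0]]
[[9,17],[21,0],[23,19],[31,20],[36,7],[38,0]]
[[9,17],[21,0],[23,19],[31,20],[36,7],[38,0],[42,15],[44,0]]
[[9,17],[21,0],[23,19],[31,20],[36,7],[38,10],[42,15],[44,0]]
[[9,17],[21,0],[23,19],[31,20],[36,18],[43,15],[44,0]]
[[9,17],[21,0],[23,19],[26,20],[29,19],[31,20],[36,18],[43,15],[44,0]]
[[9,17],[21,0],[23,19],[26,20],[29,19],[31,20],[36,18],[43,15],[44,13],[50,0]]
[[9,17],[21,0],[23,19],[26,20],[29,19],[31,20],[36,18],[43,15],[44,13],[50,0]]
[[9,17],[21,0],[23,19],[26,20],[29,19],[31,20],[36,18],[43,15],[44,13],[50,0]]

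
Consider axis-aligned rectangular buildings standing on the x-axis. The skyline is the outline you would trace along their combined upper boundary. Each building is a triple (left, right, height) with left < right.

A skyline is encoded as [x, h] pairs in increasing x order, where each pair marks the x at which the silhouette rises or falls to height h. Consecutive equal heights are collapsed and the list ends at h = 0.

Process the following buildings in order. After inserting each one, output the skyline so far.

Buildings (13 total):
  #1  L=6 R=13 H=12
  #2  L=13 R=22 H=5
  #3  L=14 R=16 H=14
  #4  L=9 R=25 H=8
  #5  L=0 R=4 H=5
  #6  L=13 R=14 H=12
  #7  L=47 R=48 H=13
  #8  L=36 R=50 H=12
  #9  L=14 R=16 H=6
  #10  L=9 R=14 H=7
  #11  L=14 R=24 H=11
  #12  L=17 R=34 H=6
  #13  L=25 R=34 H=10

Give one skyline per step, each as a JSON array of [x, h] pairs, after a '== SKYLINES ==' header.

== SKYLINES ==
[[6,12],[13,0]]
[[6,12],[13,5],[22,0]]
[[6,12],[13,5],[14,14],[16,5],[22,0]]
[[6,12],[13,8],[14,14],[16,8],[25,0]]
[[0,5],[4,0],[6,12],[13,8],[14,14],[16,8],[25,0]]
[[0,5],[4,0],[6,12],[14,14],[16,8],[25,0]]
[[0,5],[4,0],[6,12],[14,14],[16,8],[25,0],[47,13],[48,0]]
[[0,5],[4,0],[6,12],[14,14],[16,8],[25,0],[36,12],[47,13],[48,12],[50,0]]
[[0,5],[4,0],[6,12],[14,14],[16,8],[25,0],[36,12],[47,13],[48,12],[50,0]]
[[0,5],[4,0],[6,12],[14,14],[16,8],[25,0],[36,12],[47,13],[48,12],[50,0]]
[[0,5],[4,0],[6,12],[14,14],[16,11],[24,8],[25,0],[36,12],[47,13],[48,12],[50,0]]
[[0,5],[4,0],[6,12],[14,14],[16,11],[24,8],[25,6],[34,0],[36,12],[47,13],[48,12],[50,0]]
[[0,5],[4,0],[6,12],[14,14],[16,11],[24,8],[25,10],[34,0],[36,12],[47,13],[48,12],[50,0]]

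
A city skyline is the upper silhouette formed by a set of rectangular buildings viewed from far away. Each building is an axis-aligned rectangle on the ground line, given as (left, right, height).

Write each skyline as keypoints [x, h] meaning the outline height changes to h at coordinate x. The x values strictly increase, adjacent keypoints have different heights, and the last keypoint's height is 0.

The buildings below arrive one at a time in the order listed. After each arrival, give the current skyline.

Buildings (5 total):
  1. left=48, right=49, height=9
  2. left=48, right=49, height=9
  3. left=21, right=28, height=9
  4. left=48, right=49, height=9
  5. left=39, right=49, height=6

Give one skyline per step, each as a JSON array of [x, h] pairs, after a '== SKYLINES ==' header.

== SKYLINES ==
[[48,9],[49,0]]
[[48,9],[49,0]]
[[21,9],[28,0],[48,9],[49,0]]
[[21,9],[28,0],[48,9],[49,0]]
[[21,9],[28,0],[39,6],[48,9],[49,0]]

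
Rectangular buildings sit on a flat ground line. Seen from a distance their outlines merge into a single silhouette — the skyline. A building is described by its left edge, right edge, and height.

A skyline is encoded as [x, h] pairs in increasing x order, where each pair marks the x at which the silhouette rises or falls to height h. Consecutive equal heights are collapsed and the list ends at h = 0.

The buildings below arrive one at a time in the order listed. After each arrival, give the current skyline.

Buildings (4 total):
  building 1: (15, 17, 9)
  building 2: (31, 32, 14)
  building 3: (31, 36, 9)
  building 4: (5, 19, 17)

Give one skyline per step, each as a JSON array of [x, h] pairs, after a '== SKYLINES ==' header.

== SKYLINES ==
[[15,9],[17,0]]
[[15,9],[17,0],[31,14],[32,0]]
[[15,9],[17,0],[31,14],[32,9],[36,0]]
[[5,17],[19,0],[31,14],[32,9],[36,0]]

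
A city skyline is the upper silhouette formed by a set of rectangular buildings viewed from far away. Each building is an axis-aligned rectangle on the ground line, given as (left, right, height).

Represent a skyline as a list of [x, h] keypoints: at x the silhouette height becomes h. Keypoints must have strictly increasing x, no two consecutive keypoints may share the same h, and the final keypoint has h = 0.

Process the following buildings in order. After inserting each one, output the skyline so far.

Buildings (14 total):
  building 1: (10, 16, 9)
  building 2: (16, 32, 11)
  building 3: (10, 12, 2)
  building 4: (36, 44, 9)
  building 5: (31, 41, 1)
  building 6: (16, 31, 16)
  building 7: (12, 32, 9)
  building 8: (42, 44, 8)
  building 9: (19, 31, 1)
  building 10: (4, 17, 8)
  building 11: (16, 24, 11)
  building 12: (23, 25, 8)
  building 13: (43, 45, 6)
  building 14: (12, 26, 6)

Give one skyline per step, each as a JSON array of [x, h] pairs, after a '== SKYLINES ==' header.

== SKYLINES ==
[[10,9],[16,0]]
[[10,9],[16,11],[32,0]]
[[10,9],[16,11],[32,0]]
[[10,9],[16,11],[32,0],[36,9],[44,0]]
[[10,9],[16,11],[32,1],[36,9],[44,0]]
[[10,9],[16,16],[31,11],[32,1],[36,9],[44,0]]
[[10,9],[16,16],[31,11],[32,1],[36,9],[44,0]]
[[10,9],[16,16],[31,11],[32,1],[36,9],[44,0]]
[[10,9],[16,16],[31,11],[32,1],[36,9],[44,0]]
[[4,8],[10,9],[16,16],[31,11],[32,1],[36,9],[44,0]]
[[4,8],[10,9],[16,16],[31,11],[32,1],[36,9],[44,0]]
[[4,8],[10,9],[16,16],[31,11],[32,1],[36,9],[44,0]]
[[4,8],[10,9],[16,16],[31,11],[32,1],[36,9],[44,6],[45,0]]
[[4,8],[10,9],[16,16],[31,11],[32,1],[36,9],[44,6],[45,0]]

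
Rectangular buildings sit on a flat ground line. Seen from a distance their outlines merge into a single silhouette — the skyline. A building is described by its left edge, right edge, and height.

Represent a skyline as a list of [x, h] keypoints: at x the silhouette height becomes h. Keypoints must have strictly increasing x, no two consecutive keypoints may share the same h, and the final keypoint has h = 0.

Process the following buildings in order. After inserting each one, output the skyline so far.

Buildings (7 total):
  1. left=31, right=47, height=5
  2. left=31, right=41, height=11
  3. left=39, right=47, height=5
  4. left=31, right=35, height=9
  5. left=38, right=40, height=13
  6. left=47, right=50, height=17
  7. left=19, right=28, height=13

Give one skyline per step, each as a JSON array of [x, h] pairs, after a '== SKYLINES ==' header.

== SKYLINES ==
[[31,5],[47,0]]
[[31,11],[41,5],[47,0]]
[[31,11],[41,5],[47,0]]
[[31,11],[41,5],[47,0]]
[[31,11],[38,13],[40,11],[41,5],[47,0]]
[[31,11],[38,13],[40,11],[41,5],[47,17],[50,0]]
[[19,13],[28,0],[31,11],[38,13],[40,11],[41,5],[47,17],[50,0]]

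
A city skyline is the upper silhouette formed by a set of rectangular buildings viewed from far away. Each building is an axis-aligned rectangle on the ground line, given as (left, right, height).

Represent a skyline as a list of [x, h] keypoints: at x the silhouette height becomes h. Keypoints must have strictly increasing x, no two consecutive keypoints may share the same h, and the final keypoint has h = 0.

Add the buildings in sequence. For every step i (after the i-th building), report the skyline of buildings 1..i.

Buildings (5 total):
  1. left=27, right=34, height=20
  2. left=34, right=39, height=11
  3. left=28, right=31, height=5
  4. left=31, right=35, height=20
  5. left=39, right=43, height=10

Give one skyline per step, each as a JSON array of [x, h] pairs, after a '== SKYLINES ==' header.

== SKYLINES ==
[[27,20],[34,0]]
[[27,20],[34,11],[39,0]]
[[27,20],[34,11],[39,0]]
[[27,20],[35,11],[39,0]]
[[27,20],[35,11],[39,10],[43,0]]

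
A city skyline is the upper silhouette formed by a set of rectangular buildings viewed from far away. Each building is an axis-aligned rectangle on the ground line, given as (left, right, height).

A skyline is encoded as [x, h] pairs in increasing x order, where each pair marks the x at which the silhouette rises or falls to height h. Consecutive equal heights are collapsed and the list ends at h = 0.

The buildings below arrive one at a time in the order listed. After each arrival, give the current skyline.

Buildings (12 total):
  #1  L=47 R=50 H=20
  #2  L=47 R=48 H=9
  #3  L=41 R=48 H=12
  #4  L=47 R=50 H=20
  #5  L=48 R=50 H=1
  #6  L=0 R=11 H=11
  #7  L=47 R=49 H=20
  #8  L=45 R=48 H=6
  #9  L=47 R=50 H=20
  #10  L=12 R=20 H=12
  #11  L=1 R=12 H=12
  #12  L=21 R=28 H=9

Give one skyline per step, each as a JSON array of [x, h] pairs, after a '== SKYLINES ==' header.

== SKYLINES ==
[[47,20],[50,0]]
[[47,20],[50,0]]
[[41,12],[47,20],[50,0]]
[[41,12],[47,20],[50,0]]
[[41,12],[47,20],[50,0]]
[[0,11],[11,0],[41,12],[47,20],[50,0]]
[[0,11],[11,0],[41,12],[47,20],[50,0]]
[[0,11],[11,0],[41,12],[47,20],[50,0]]
[[0,11],[11,0],[41,12],[47,20],[50,0]]
[[0,11],[11,0],[12,12],[20,0],[41,12],[47,20],[50,0]]
[[0,11],[1,12],[20,0],[41,12],[47,20],[50,0]]
[[0,11],[1,12],[20,0],[21,9],[28,0],[41,12],[47,20],[50,0]]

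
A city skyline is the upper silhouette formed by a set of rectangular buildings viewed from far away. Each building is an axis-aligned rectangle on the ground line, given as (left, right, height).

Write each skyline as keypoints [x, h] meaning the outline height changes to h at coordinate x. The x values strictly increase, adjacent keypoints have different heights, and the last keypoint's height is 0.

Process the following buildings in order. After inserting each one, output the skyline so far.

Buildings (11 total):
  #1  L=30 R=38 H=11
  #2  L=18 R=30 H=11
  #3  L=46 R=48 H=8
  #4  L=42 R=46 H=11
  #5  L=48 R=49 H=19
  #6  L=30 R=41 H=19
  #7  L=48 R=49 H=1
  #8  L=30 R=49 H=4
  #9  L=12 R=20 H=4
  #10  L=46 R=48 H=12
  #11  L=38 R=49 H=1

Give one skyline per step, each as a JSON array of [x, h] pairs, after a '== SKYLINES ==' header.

== SKYLINES ==
[[30,11],[38,0]]
[[18,11],[38,0]]
[[18,11],[38,0],[46,8],[48,0]]
[[18,11],[38,0],[42,11],[46,8],[48,0]]
[[18,11],[38,0],[42,11],[46,8],[48,19],[49,0]]
[[18,11],[30,19],[41,0],[42,11],[46,8],[48,19],[49,0]]
[[18,11],[30,19],[41,0],[42,11],[46,8],[48,19],[49,0]]
[[18,11],[30,19],[41,4],[42,11],[46,8],[48,19],[49,0]]
[[12,4],[18,11],[30,19],[41,4],[42,11],[46,8],[48,19],[49,0]]
[[12,4],[18,11],[30,19],[41,4],[42,11],[46,12],[48,19],[49,0]]
[[12,4],[18,11],[30,19],[41,4],[42,11],[46,12],[48,19],[49,0]]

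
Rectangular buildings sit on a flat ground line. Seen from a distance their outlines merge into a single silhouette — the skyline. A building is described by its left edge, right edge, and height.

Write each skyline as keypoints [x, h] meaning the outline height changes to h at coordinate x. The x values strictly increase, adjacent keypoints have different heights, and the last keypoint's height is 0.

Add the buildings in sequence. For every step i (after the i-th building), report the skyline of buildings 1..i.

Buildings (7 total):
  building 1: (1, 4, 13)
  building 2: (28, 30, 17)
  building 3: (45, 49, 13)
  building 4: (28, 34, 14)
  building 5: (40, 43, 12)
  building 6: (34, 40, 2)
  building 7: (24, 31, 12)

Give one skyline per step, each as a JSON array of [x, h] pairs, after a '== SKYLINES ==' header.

== SKYLINES ==
[[1,13],[4,0]]
[[1,13],[4,0],[28,17],[30,0]]
[[1,13],[4,0],[28,17],[30,0],[45,13],[49,0]]
[[1,13],[4,0],[28,17],[30,14],[34,0],[45,13],[49,0]]
[[1,13],[4,0],[28,17],[30,14],[34,0],[40,12],[43,0],[45,13],[49,0]]
[[1,13],[4,0],[28,17],[30,14],[34,2],[40,12],[43,0],[45,13],[49,0]]
[[1,13],[4,0],[24,12],[28,17],[30,14],[34,2],[40,12],[43,0],[45,13],[49,0]]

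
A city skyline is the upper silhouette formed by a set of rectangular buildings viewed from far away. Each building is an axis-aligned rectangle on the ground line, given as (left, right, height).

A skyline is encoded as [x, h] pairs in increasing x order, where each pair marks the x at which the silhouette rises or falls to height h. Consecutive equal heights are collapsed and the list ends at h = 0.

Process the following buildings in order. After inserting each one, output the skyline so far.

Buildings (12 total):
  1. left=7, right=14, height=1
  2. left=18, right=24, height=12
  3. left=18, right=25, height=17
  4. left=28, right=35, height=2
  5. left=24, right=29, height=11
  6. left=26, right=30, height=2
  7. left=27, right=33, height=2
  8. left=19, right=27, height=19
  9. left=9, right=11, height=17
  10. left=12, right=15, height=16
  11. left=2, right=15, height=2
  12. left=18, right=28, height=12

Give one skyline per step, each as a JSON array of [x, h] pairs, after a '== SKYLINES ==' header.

== SKYLINES ==
[[7,1],[14,0]]
[[7,1],[14,0],[18,12],[24,0]]
[[7,1],[14,0],[18,17],[25,0]]
[[7,1],[14,0],[18,17],[25,0],[28,2],[35,0]]
[[7,1],[14,0],[18,17],[25,11],[29,2],[35,0]]
[[7,1],[14,0],[18,17],[25,11],[29,2],[35,0]]
[[7,1],[14,0],[18,17],[25,11],[29,2],[35,0]]
[[7,1],[14,0],[18,17],[19,19],[27,11],[29,2],[35,0]]
[[7,1],[9,17],[11,1],[14,0],[18,17],[19,19],[27,11],[29,2],[35,0]]
[[7,1],[9,17],[11,1],[12,16],[15,0],[18,17],[19,19],[27,11],[29,2],[35,0]]
[[2,2],[9,17],[11,2],[12,16],[15,0],[18,17],[19,19],[27,11],[29,2],[35,0]]
[[2,2],[9,17],[11,2],[12,16],[15,0],[18,17],[19,19],[27,12],[28,11],[29,2],[35,0]]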